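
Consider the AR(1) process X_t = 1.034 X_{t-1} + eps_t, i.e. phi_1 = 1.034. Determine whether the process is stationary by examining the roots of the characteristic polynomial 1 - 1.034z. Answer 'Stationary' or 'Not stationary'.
\text{Not stationary}

The AR(p) characteristic polynomial is P(z) = 1 - 1.034z.
Stationarity requires all roots to lie outside the unit circle, i.e. |z| > 1 for every root.
This is linear in z: 1 + (-1.034) z = 0  =>  z = -1/(-1.034) = 0.967118,  |z| = 0.967118.
Moduli of all roots: 0.9671.
All moduli strictly greater than 1? No.
Verdict: Not stationary.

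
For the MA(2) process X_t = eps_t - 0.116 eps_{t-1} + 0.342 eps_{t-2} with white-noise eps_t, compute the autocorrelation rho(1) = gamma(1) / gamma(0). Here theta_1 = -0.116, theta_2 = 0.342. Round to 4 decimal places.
\rho(1) = -0.1377

For an MA(q) process with theta_0 = 1, the autocovariance is
  gamma(k) = sigma^2 * sum_{i=0..q-k} theta_i * theta_{i+k},
and rho(k) = gamma(k) / gamma(0). Sigma^2 cancels.
  numerator   = (1)*(-0.116) + (-0.116)*(0.342) = -0.155672.
  denominator = (1)^2 + (-0.116)^2 + (0.342)^2 = 1.13042.
  rho(1) = -0.155672 / 1.13042 = -0.1377.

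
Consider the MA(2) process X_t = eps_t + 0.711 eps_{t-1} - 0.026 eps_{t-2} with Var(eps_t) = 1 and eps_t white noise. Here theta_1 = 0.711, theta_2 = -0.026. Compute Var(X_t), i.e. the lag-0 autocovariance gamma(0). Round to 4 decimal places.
\gamma(0) = 1.5062

For an MA(q) process X_t = eps_t + sum_i theta_i eps_{t-i} with
Var(eps_t) = sigma^2, the variance is
  gamma(0) = sigma^2 * (1 + sum_i theta_i^2).
  sum_i theta_i^2 = (0.711)^2 + (-0.026)^2 = 0.505521 + 0.000676 = 0.506197.
  gamma(0) = 1 * (1 + 0.506197) = 1 * 1.506197 = 1.506197, which rounds to 1.5062.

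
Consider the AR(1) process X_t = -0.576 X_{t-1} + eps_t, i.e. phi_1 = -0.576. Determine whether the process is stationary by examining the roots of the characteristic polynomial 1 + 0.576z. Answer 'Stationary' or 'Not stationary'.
\text{Stationary}

The AR(p) characteristic polynomial is P(z) = 1 + 0.576z.
Stationarity requires all roots to lie outside the unit circle, i.e. |z| > 1 for every root.
This is linear in z: 1 + (0.576) z = 0  =>  z = -1/(0.576) = -1.736111,  |z| = 1.736111.
Moduli of all roots: 1.7361.
All moduli strictly greater than 1? Yes.
Verdict: Stationary.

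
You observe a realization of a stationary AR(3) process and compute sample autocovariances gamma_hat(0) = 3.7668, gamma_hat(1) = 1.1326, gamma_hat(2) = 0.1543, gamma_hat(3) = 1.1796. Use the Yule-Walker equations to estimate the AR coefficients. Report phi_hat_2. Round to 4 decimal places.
\hat\phi_{2} = -0.1650

The Yule-Walker equations for an AR(p) process read, in matrix form,
  Gamma_p phi = r_p,   with   (Gamma_p)_{ij} = gamma(|i - j|),
                       (r_p)_i = gamma(i),   i,j = 1..p.
Substitute the sample gammas (Toeplitz matrix and right-hand side of size 3):
  Gamma_p = [[3.7668, 1.1326, 0.1543], [1.1326, 3.7668, 1.1326], [0.1543, 1.1326, 3.7668]]
  r_p     = [1.1326, 0.1543, 1.1796]
Written out (R1..R3):
  (R1) 3.7668 phi_1 + 1.1326 phi_2 + 0.1543 phi_3 = 1.1326
  (R2) 1.1326 phi_1 + 3.7668 phi_2 + 1.1326 phi_3 = 0.1543
  (R3) 0.1543 phi_1 + 1.1326 phi_2 + 3.7668 phi_3 = 1.1796
Gaussian elimination:
  R2 <- R2 - (1.1326/3.7668) R1 = R2 - (0.30068) R1:  3.42625 phi_2 + 1.086205 phi_3 = -0.18625
  R3 <- R3 - (0.1543/3.7668) R1 = R3 - (0.040963) R1:  1.086205 phi_2 + 3.760479 phi_3 = 1.133205
  R3 <- R3 - (1.086205/3.42625) R2 = R3 - (0.317024) R2:  3.416126 phi_3 = 1.192251
Back-substitution:
  phi_hat_3 = 1.192251 / 3.416126 = 0.349007
  phi_hat_2 = (-0.18625 - (1.086205)(0.349007)) / 3.42625 = -0.165003
  phi_hat_1 = (1.1326 - (1.1326)(-0.165003) - (0.1543)(0.349007)) / 3.7668 = 0.335996
So phi_hat = [0.3360, -0.1650, 0.3490].
Therefore phi_hat_2 = -0.1650.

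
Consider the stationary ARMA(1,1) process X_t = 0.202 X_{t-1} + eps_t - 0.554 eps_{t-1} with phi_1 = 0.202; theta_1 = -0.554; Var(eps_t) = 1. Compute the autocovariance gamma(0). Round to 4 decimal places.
\gamma(0) = 1.1292

Multiply the model equation by X_{t-k} and take expectations. With theta_0 = psi_0 = 1 and psi_j the MA(infinity) weights, this gives
  gamma(k) - sum_i phi_i gamma(k-i) = c_k,
  c_k = sigma^2 * sum_{j=k..q} theta_j psi_{j-k}   (c_k = 0 for k > q),
using gamma(-m) = gamma(m).
psi-weights needed (psi_j = theta_j + sum_i phi_i psi_{j-i}):
  psi_1 = theta_1 + phi_1 = -0.554 + (0.202) = -0.352
Right-hand sides:
  c_0 = sigma^2 (1 + theta_1 psi_1) = 1 * (1 + (-0.554)(-0.352)) = 1 * 1.195008 = 1.195008
  c_1 = sigma^2 theta_1 = 1 * (-0.554) = -0.554
  c_2 = 0
Equations for k = 0 and k = 1 (AR order 1):
  gamma(0) = phi_1 gamma(1) + c_0
  gamma(1) = phi_1 gamma(0) + c_1
Substituting the second into the first: gamma(0) (1 - phi_1^2) = c_0 + phi_1 c_1, so
  gamma(0) = (c_0 + phi_1 c_1) / (1 - phi_1^2) = (1.195008 + (0.202)(-0.554)) / (1 - (0.202)^2) = 1.0831 / 0.959196 = 1.129175.
Therefore gamma(0) = 1.1292 (to 4 decimal places).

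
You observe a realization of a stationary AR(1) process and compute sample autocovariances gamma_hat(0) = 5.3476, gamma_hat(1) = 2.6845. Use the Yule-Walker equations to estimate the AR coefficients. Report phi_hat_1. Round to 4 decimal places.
\hat\phi_{1} = 0.5020

The Yule-Walker equations for an AR(p) process read, in matrix form,
  Gamma_p phi = r_p,   with   (Gamma_p)_{ij} = gamma(|i - j|),
                       (r_p)_i = gamma(i),   i,j = 1..p.
Substitute the sample gammas (Toeplitz matrix and right-hand side of size 1):
  Gamma_p = [[5.3476]]
  r_p     = [2.6845]
With p = 1 this is the single equation gamma(0) phi_1 = gamma(1):
  phi_hat_1 = gamma(1) / gamma(0) = 2.6845 / 5.3476 = 0.5020.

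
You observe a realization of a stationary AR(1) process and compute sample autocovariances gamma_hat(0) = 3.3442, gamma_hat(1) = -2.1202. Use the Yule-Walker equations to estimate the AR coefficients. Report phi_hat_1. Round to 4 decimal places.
\hat\phi_{1} = -0.6340

The Yule-Walker equations for an AR(p) process read, in matrix form,
  Gamma_p phi = r_p,   with   (Gamma_p)_{ij} = gamma(|i - j|),
                       (r_p)_i = gamma(i),   i,j = 1..p.
Substitute the sample gammas (Toeplitz matrix and right-hand side of size 1):
  Gamma_p = [[3.3442]]
  r_p     = [-2.1202]
With p = 1 this is the single equation gamma(0) phi_1 = gamma(1):
  phi_hat_1 = gamma(1) / gamma(0) = -2.1202 / 3.3442 = -0.6340.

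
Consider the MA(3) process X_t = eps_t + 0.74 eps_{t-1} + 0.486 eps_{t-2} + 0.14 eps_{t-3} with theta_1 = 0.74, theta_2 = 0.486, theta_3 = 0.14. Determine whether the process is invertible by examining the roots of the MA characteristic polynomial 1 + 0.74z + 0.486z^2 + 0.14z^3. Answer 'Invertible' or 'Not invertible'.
\text{Invertible}

The MA(q) characteristic polynomial is P(z) = 1 + 0.74z + 0.486z^2 + 0.14z^3.
Invertibility requires all roots to lie outside the unit circle, i.e. |z| > 1 for every root.
Degree 3: look for a simple real root z0 first, then factor out (1 - z/z0) and solve the remaining quadratic.
Testing z0 = -2.5: P(-2.5) = 1 + (0.74)(-2.5) + (0.486)(-2.5)^2 + (0.14)(-2.5)^3
  = 1 + (-1.85) + (3.0375) + (-2.1875) = 0.  So z_0 = -2.5 is a root, |z_0| = 2.5.
Divide out the factor (1 + 0.4 z) = (1 - z/z0) (since 1/z0 = -0.4):
  P(z) = (1 + 0.4 z)(1 + (0.34) z + (0.35) z^2)
  [check: z-coef 0.34 - (-0.4) = 0.74; z^2-coef 0.35 - (-0.4)(0.34) = 0.486; z^3-coef -(-0.4)(0.35) = 0.14.]
Remaining roots from the quadratic factor 1 + (0.34) z + (0.35) z^2:
  Set 1 + (0.34) z + (0.35) z^2 = 0, i.e. a z^2 + b z + c = 0 with a = 0.35, b = 0.34, c = 1.
  Discriminant D = b^2 - 4ac = (0.34)^2 - 4*(0.35)*1 = 0.1156 - (1.4) = -1.2844.
  D < 0, so the roots are the complex-conjugate pair z = (-b +/- i sqrt(-D)) / (2a) = -0.4857 +/- 1.619i.
  For a conjugate pair |z|^2 = z * conj(z) = (product of roots) = c/a = 1/(0.35) = 2.857143, so |z| = sqrt(2.857143) = 1.6903 for both roots.
Moduli of all roots: 2.5000, 1.6903, 1.6903.
All moduli strictly greater than 1? Yes.
Verdict: Invertible.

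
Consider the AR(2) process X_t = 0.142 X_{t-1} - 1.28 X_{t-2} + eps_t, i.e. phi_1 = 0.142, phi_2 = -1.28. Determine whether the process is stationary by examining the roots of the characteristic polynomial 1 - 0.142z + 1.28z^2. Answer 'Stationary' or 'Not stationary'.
\text{Not stationary}

The AR(p) characteristic polynomial is P(z) = 1 - 0.142z + 1.28z^2.
Stationarity requires all roots to lie outside the unit circle, i.e. |z| > 1 for every root.
Set 1 + (-0.142) z + (1.28) z^2 = 0, i.e. a z^2 + b z + c = 0 with a = 1.28, b = -0.142, c = 1.
Discriminant D = b^2 - 4ac = (-0.142)^2 - 4*(1.28)*1 = 0.020164 - (5.12) = -5.099836.
D < 0, so the roots are the complex-conjugate pair z = (-b +/- i sqrt(-D)) / (2a) = 0.0555 +/- 0.8821i.
For a conjugate pair |z|^2 = z * conj(z) = (product of roots) = c/a = 1/(1.28) = 0.78125, so |z| = sqrt(0.78125) = 0.8839 for both roots.
Moduli of all roots: 0.8839, 0.8839.
All moduli strictly greater than 1? No.
Verdict: Not stationary.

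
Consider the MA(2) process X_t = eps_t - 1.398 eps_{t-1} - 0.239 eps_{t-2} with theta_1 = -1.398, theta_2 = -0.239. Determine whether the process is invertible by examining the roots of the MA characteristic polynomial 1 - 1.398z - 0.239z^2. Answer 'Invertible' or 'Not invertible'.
\text{Not invertible}

The MA(q) characteristic polynomial is P(z) = 1 - 1.398z - 0.239z^2.
Invertibility requires all roots to lie outside the unit circle, i.e. |z| > 1 for every root.
Set 1 + (-1.398) z + (-0.239) z^2 = 0, i.e. a z^2 + b z + c = 0 with a = -0.239, b = -1.398, c = 1.
Discriminant D = b^2 - 4ac = (-1.398)^2 - 4*(-0.239)*1 = 1.954404 - (-0.956) = 2.910404.
D >= 0, so the roots are real: z = (-b +/- sqrt(D)) / (2a) = (1.398 +/- 1.705991) / (-0.478).
  z_1 = (1.398 + 1.705991) / (-0.478) = -6.4937,   |z_1| = 6.4937.
  z_2 = (1.398 - 1.705991) / (-0.478) = 0.6443,   |z_2| = 0.6443.
Moduli of all roots: 6.4937, 0.6443.
All moduli strictly greater than 1? No.
Verdict: Not invertible.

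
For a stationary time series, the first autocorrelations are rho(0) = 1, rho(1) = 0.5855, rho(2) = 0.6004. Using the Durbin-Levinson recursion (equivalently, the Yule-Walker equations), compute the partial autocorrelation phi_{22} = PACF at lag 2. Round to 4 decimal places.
\phi_{22} = 0.3920

The PACF at lag k is phi_{kk}, the last component of the solution
to the Yule-Walker system G_k phi = r_k where
  (G_k)_{ij} = rho(|i - j|), (r_k)_i = rho(i), i,j = 1..k.
Equivalently, Durbin-Levinson gives phi_{kk} iteratively:
  phi_{11} = rho(1)
  phi_{kk} = [rho(k) - sum_{j=1..k-1} phi_{k-1,j} rho(k-j)]
            / [1 - sum_{j=1..k-1} phi_{k-1,j} rho(j)],
  phi_{k,j} = phi_{k-1,j} - phi_{kk} phi_{k-1,k-j},  j = 1..k-1.
Step k = 1:
  phi_11 = rho(1) = 0.5855.
Step k = 2:
  phi_22 = [rho(2) - phi_11 rho(1)] / [1 - phi_11 rho(1)] = [0.6004 - (0.5855)(0.5855)] / [1 - (0.5855)(0.5855)]
         = 0.25758975 / 0.65718975 = 0.392.
Therefore phi_{22} = 0.3920.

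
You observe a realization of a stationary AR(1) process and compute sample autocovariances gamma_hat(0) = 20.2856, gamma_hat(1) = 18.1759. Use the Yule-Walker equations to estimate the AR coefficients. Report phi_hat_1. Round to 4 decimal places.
\hat\phi_{1} = 0.8960

The Yule-Walker equations for an AR(p) process read, in matrix form,
  Gamma_p phi = r_p,   with   (Gamma_p)_{ij} = gamma(|i - j|),
                       (r_p)_i = gamma(i),   i,j = 1..p.
Substitute the sample gammas (Toeplitz matrix and right-hand side of size 1):
  Gamma_p = [[20.2856]]
  r_p     = [18.1759]
With p = 1 this is the single equation gamma(0) phi_1 = gamma(1):
  phi_hat_1 = gamma(1) / gamma(0) = 18.1759 / 20.2856 = 0.8960.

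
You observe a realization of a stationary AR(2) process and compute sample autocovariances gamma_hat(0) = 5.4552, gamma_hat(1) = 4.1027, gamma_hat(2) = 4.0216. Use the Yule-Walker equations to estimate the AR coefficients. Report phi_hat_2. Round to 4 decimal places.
\hat\phi_{2} = 0.3950

The Yule-Walker equations for an AR(p) process read, in matrix form,
  Gamma_p phi = r_p,   with   (Gamma_p)_{ij} = gamma(|i - j|),
                       (r_p)_i = gamma(i),   i,j = 1..p.
Substitute the sample gammas (Toeplitz matrix and right-hand side of size 2):
  Gamma_p = [[5.4552, 4.1027], [4.1027, 5.4552]]
  r_p     = [4.1027, 4.0216]
Written out:
  5.4552 phi_1 + 4.1027 phi_2 = 4.1027
  4.1027 phi_1 + 5.4552 phi_2 = 4.0216
Solve by Cramer's rule:
  det = gamma(0)^2 - gamma(1)^2 = (5.4552)^2 - (4.1027)^2 = 29.75920704 - 16.83214729 = 12.92705975
  phi_hat_1 = [gamma(1) gamma(0) - gamma(1) gamma(2)] / det = [(4.1027)(5.4552) - (4.1027)(4.0216)] / 12.92705975 = 5.88163072 / 12.92705975 = 0.455
  phi_hat_2 = [gamma(0) gamma(2) - gamma(1)^2] / det = [(5.4552)(4.0216) - (4.1027)^2] / 12.92705975 = 5.10648503 / 12.92705975 = 0.395
So phi_hat = [0.4550, 0.3950].
Therefore phi_hat_2 = 0.3950.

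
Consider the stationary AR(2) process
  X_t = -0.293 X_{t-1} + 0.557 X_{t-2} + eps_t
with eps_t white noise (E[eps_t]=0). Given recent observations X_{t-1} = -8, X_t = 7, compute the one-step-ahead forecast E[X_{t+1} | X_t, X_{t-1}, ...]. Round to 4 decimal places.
E[X_{t+1} \mid \mathcal F_t] = -6.5070

For an AR(p) model X_t = c + sum_i phi_i X_{t-i} + eps_t, the
one-step-ahead conditional mean is
  E[X_{t+1} | X_t, ...] = c + sum_i phi_i X_{t+1-i}.
Substitute known values:
  E[X_{t+1} | ...] = (-0.293) * (7) + (0.557) * (-8)
                   = -6.5070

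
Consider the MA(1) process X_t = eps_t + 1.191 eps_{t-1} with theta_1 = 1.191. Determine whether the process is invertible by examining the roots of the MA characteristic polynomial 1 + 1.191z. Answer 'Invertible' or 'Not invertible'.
\text{Not invertible}

The MA(q) characteristic polynomial is P(z) = 1 + 1.191z.
Invertibility requires all roots to lie outside the unit circle, i.e. |z| > 1 for every root.
This is linear in z: 1 + (1.191) z = 0  =>  z = -1/(1.191) = -0.839631,  |z| = 0.839631.
Moduli of all roots: 0.8396.
All moduli strictly greater than 1? No.
Verdict: Not invertible.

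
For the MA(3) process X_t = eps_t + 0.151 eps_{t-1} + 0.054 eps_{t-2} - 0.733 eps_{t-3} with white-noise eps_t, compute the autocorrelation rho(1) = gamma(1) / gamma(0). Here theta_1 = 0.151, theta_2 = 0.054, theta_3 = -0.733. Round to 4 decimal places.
\rho(1) = 0.0765

For an MA(q) process with theta_0 = 1, the autocovariance is
  gamma(k) = sigma^2 * sum_{i=0..q-k} theta_i * theta_{i+k},
and rho(k) = gamma(k) / gamma(0). Sigma^2 cancels.
  numerator   = (1)*(0.151) + (0.151)*(0.054) + (0.054)*(-0.733) = 0.119572.
  denominator = (1)^2 + (0.151)^2 + (0.054)^2 + (-0.733)^2 = 1.563006.
  rho(1) = 0.119572 / 1.563006 = 0.0765.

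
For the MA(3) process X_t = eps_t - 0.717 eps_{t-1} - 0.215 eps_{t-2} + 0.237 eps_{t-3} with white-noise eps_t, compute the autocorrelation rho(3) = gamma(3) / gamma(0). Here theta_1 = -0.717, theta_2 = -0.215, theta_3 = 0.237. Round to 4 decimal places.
\rho(3) = 0.1466

For an MA(q) process with theta_0 = 1, the autocovariance is
  gamma(k) = sigma^2 * sum_{i=0..q-k} theta_i * theta_{i+k},
and rho(k) = gamma(k) / gamma(0). Sigma^2 cancels.
  numerator   = (1)*(0.237) = 0.237.
  denominator = (1)^2 + (-0.717)^2 + (-0.215)^2 + (0.237)^2 = 1.616483.
  rho(3) = 0.237 / 1.616483 = 0.1466.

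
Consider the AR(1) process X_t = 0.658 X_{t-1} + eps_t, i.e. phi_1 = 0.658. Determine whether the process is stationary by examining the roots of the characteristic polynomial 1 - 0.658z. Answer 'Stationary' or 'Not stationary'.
\text{Stationary}

The AR(p) characteristic polynomial is P(z) = 1 - 0.658z.
Stationarity requires all roots to lie outside the unit circle, i.e. |z| > 1 for every root.
This is linear in z: 1 + (-0.658) z = 0  =>  z = -1/(-0.658) = 1.519757,  |z| = 1.519757.
Moduli of all roots: 1.5198.
All moduli strictly greater than 1? Yes.
Verdict: Stationary.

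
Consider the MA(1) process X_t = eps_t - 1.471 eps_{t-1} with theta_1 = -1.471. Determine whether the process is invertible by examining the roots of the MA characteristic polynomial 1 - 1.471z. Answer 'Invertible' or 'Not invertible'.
\text{Not invertible}

The MA(q) characteristic polynomial is P(z) = 1 - 1.471z.
Invertibility requires all roots to lie outside the unit circle, i.e. |z| > 1 for every root.
This is linear in z: 1 + (-1.471) z = 0  =>  z = -1/(-1.471) = 0.67981,  |z| = 0.67981.
Moduli of all roots: 0.6798.
All moduli strictly greater than 1? No.
Verdict: Not invertible.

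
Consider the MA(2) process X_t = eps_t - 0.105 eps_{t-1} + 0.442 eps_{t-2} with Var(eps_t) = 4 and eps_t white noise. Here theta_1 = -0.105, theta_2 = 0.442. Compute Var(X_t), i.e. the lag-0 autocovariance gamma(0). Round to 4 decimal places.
\gamma(0) = 4.8256

For an MA(q) process X_t = eps_t + sum_i theta_i eps_{t-i} with
Var(eps_t) = sigma^2, the variance is
  gamma(0) = sigma^2 * (1 + sum_i theta_i^2).
  sum_i theta_i^2 = (-0.105)^2 + (0.442)^2 = 0.011025 + 0.195364 = 0.206389.
  gamma(0) = 4 * (1 + 0.206389) = 4 * 1.206389 = 4.825556, which rounds to 4.8256.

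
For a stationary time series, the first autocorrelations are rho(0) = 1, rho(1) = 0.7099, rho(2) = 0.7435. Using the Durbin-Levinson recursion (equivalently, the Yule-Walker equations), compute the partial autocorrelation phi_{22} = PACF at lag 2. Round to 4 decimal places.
\phi_{22} = 0.4829

The PACF at lag k is phi_{kk}, the last component of the solution
to the Yule-Walker system G_k phi = r_k where
  (G_k)_{ij} = rho(|i - j|), (r_k)_i = rho(i), i,j = 1..k.
Equivalently, Durbin-Levinson gives phi_{kk} iteratively:
  phi_{11} = rho(1)
  phi_{kk} = [rho(k) - sum_{j=1..k-1} phi_{k-1,j} rho(k-j)]
            / [1 - sum_{j=1..k-1} phi_{k-1,j} rho(j)],
  phi_{k,j} = phi_{k-1,j} - phi_{kk} phi_{k-1,k-j},  j = 1..k-1.
Step k = 1:
  phi_11 = rho(1) = 0.7099.
Step k = 2:
  phi_22 = [rho(2) - phi_11 rho(1)] / [1 - phi_11 rho(1)] = [0.7435 - (0.7099)(0.7099)] / [1 - (0.7099)(0.7099)]
         = 0.23954199 / 0.49604199 = 0.4829.
Therefore phi_{22} = 0.4829.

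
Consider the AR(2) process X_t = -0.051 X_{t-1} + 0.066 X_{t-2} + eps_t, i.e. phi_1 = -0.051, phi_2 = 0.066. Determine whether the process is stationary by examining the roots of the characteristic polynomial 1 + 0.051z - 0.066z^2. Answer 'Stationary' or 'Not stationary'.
\text{Stationary}

The AR(p) characteristic polynomial is P(z) = 1 + 0.051z - 0.066z^2.
Stationarity requires all roots to lie outside the unit circle, i.e. |z| > 1 for every root.
Set 1 + (0.051) z + (-0.066) z^2 = 0, i.e. a z^2 + b z + c = 0 with a = -0.066, b = 0.051, c = 1.
Discriminant D = b^2 - 4ac = (0.051)^2 - 4*(-0.066)*1 = 0.002601 - (-0.264) = 0.266601.
D >= 0, so the roots are real: z = (-b +/- sqrt(D)) / (2a) = (-0.051 +/- 0.516334) / (-0.132).
  z_1 = (-0.051 + 0.516334) / (-0.132) = -3.5253,   |z_1| = 3.5253.
  z_2 = (-0.051 - 0.516334) / (-0.132) = 4.298,   |z_2| = 4.298.
Moduli of all roots: 3.5253, 4.2980.
All moduli strictly greater than 1? Yes.
Verdict: Stationary.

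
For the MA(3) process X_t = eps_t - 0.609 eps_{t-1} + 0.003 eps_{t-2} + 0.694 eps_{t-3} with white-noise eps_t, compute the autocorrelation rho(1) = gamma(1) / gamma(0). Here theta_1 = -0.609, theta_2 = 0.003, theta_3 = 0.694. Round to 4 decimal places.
\rho(1) = -0.3286

For an MA(q) process with theta_0 = 1, the autocovariance is
  gamma(k) = sigma^2 * sum_{i=0..q-k} theta_i * theta_{i+k},
and rho(k) = gamma(k) / gamma(0). Sigma^2 cancels.
  numerator   = (1)*(-0.609) + (-0.609)*(0.003) + (0.003)*(0.694) = -0.608745.
  denominator = (1)^2 + (-0.609)^2 + (0.003)^2 + (0.694)^2 = 1.852526.
  rho(1) = -0.608745 / 1.852526 = -0.3286.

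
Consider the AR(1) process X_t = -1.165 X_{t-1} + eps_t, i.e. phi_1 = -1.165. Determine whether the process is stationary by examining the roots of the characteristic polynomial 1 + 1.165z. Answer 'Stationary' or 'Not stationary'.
\text{Not stationary}

The AR(p) characteristic polynomial is P(z) = 1 + 1.165z.
Stationarity requires all roots to lie outside the unit circle, i.e. |z| > 1 for every root.
This is linear in z: 1 + (1.165) z = 0  =>  z = -1/(1.165) = -0.858369,  |z| = 0.858369.
Moduli of all roots: 0.8584.
All moduli strictly greater than 1? No.
Verdict: Not stationary.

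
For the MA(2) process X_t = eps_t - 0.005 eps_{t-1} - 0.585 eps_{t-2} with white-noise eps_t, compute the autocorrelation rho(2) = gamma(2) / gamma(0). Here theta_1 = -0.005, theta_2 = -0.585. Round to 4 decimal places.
\rho(2) = -0.4358

For an MA(q) process with theta_0 = 1, the autocovariance is
  gamma(k) = sigma^2 * sum_{i=0..q-k} theta_i * theta_{i+k},
and rho(k) = gamma(k) / gamma(0). Sigma^2 cancels.
  numerator   = (1)*(-0.585) = -0.585.
  denominator = (1)^2 + (-0.005)^2 + (-0.585)^2 = 1.34225.
  rho(2) = -0.585 / 1.34225 = -0.4358.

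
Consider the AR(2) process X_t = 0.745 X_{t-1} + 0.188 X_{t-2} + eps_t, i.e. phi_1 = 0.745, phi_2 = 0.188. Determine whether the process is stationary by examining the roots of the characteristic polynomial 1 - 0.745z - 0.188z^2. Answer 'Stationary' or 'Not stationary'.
\text{Stationary}

The AR(p) characteristic polynomial is P(z) = 1 - 0.745z - 0.188z^2.
Stationarity requires all roots to lie outside the unit circle, i.e. |z| > 1 for every root.
Set 1 + (-0.745) z + (-0.188) z^2 = 0, i.e. a z^2 + b z + c = 0 with a = -0.188, b = -0.745, c = 1.
Discriminant D = b^2 - 4ac = (-0.745)^2 - 4*(-0.188)*1 = 0.555025 - (-0.752) = 1.307025.
D >= 0, so the roots are real: z = (-b +/- sqrt(D)) / (2a) = (0.745 +/- 1.143252) / (-0.376).
  z_1 = (0.745 + 1.143252) / (-0.376) = -5.0219,   |z_1| = 5.0219.
  z_2 = (0.745 - 1.143252) / (-0.376) = 1.0592,   |z_2| = 1.0592.
Moduli of all roots: 5.0219, 1.0592.
All moduli strictly greater than 1? Yes.
Verdict: Stationary.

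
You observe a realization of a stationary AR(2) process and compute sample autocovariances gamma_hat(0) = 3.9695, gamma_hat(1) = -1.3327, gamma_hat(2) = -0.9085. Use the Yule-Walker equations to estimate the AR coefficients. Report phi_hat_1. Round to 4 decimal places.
\hat\phi_{1} = -0.4650

The Yule-Walker equations for an AR(p) process read, in matrix form,
  Gamma_p phi = r_p,   with   (Gamma_p)_{ij} = gamma(|i - j|),
                       (r_p)_i = gamma(i),   i,j = 1..p.
Substitute the sample gammas (Toeplitz matrix and right-hand side of size 2):
  Gamma_p = [[3.9695, -1.3327], [-1.3327, 3.9695]]
  r_p     = [-1.3327, -0.9085]
Written out:
  3.9695 phi_1 - 1.3327 phi_2 = -1.3327
  -1.3327 phi_1 + 3.9695 phi_2 = -0.9085
Solve by Cramer's rule:
  det = gamma(0)^2 - gamma(1)^2 = (3.9695)^2 - (-1.3327)^2 = 15.75693025 - 1.77608929 = 13.98084096
  phi_hat_1 = [gamma(1) gamma(0) - gamma(1) gamma(2)] / det = [(-1.3327)(3.9695) - (-1.3327)(-0.9085)] / 13.98084096 = -6.5009106 / 13.98084096 = -0.465
  phi_hat_2 = [gamma(0) gamma(2) - gamma(1)^2] / det = [(3.9695)(-0.9085) - (-1.3327)^2] / 13.98084096 = -5.38238004 / 13.98084096 = -0.385
So phi_hat = [-0.4650, -0.3850].
Therefore phi_hat_1 = -0.4650.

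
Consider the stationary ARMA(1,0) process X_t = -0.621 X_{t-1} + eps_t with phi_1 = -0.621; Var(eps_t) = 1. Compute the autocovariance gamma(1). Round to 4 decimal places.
\gamma(1) = -1.0108

Multiply the model equation by X_{t-k} and take expectations. With theta_0 = psi_0 = 1 and psi_j the MA(infinity) weights, this gives
  gamma(k) - sum_i phi_i gamma(k-i) = c_k,
  c_k = sigma^2 * sum_{j=k..q} theta_j psi_{j-k}   (c_k = 0 for k > q),
using gamma(-m) = gamma(m).
Pure AR (q = 0): c_0 = sigma^2 = 1, c_k = 0 for k >= 1.
Equations for k = 0 and k = 1 (AR order 1):
  gamma(0) = phi_1 gamma(1) + c_0
  gamma(1) = phi_1 gamma(0) + c_1
Substituting the second into the first: gamma(0) (1 - phi_1^2) = c_0 + phi_1 c_1, so
  gamma(0) = c_0 / (1 - phi_1^2) = 1 / (1 - (-0.621)^2) = 1 / 0.614359 = 1.627713.
  gamma(1) = phi_1 gamma(0) = (-0.621)(1.627713) = -1.01081.
Therefore gamma(1) = -1.0108 (to 4 decimal places).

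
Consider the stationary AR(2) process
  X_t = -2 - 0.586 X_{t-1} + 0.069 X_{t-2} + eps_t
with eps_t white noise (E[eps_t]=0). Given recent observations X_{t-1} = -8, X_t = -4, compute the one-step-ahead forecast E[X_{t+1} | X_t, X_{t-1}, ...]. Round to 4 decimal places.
E[X_{t+1} \mid \mathcal F_t] = -0.2080

For an AR(p) model X_t = c + sum_i phi_i X_{t-i} + eps_t, the
one-step-ahead conditional mean is
  E[X_{t+1} | X_t, ...] = c + sum_i phi_i X_{t+1-i}.
Substitute known values:
  E[X_{t+1} | ...] = -2 + (-0.586) * (-4) + (0.069) * (-8)
                   = -0.2080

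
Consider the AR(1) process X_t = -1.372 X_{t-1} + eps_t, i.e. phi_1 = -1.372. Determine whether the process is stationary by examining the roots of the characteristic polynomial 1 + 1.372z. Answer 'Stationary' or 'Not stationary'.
\text{Not stationary}

The AR(p) characteristic polynomial is P(z) = 1 + 1.372z.
Stationarity requires all roots to lie outside the unit circle, i.e. |z| > 1 for every root.
This is linear in z: 1 + (1.372) z = 0  =>  z = -1/(1.372) = -0.728863,  |z| = 0.728863.
Moduli of all roots: 0.7289.
All moduli strictly greater than 1? No.
Verdict: Not stationary.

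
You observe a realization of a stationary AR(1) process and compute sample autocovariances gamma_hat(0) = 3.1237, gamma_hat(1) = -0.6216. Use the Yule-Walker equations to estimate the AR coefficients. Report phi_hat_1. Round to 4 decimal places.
\hat\phi_{1} = -0.1990

The Yule-Walker equations for an AR(p) process read, in matrix form,
  Gamma_p phi = r_p,   with   (Gamma_p)_{ij} = gamma(|i - j|),
                       (r_p)_i = gamma(i),   i,j = 1..p.
Substitute the sample gammas (Toeplitz matrix and right-hand side of size 1):
  Gamma_p = [[3.1237]]
  r_p     = [-0.6216]
With p = 1 this is the single equation gamma(0) phi_1 = gamma(1):
  phi_hat_1 = gamma(1) / gamma(0) = -0.6216 / 3.1237 = -0.1990.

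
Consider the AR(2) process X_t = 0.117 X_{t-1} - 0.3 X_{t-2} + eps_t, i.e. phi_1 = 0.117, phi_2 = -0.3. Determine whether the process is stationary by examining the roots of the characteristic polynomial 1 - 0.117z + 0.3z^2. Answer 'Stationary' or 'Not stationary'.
\text{Stationary}

The AR(p) characteristic polynomial is P(z) = 1 - 0.117z + 0.3z^2.
Stationarity requires all roots to lie outside the unit circle, i.e. |z| > 1 for every root.
Set 1 + (-0.117) z + (0.3) z^2 = 0, i.e. a z^2 + b z + c = 0 with a = 0.3, b = -0.117, c = 1.
Discriminant D = b^2 - 4ac = (-0.117)^2 - 4*(0.3)*1 = 0.013689 - (1.2) = -1.186311.
D < 0, so the roots are the complex-conjugate pair z = (-b +/- i sqrt(-D)) / (2a) = 0.195 +/- 1.8153i.
For a conjugate pair |z|^2 = z * conj(z) = (product of roots) = c/a = 1/(0.3) = 3.333333, so |z| = sqrt(3.333333) = 1.8257 for both roots.
Moduli of all roots: 1.8257, 1.8257.
All moduli strictly greater than 1? Yes.
Verdict: Stationary.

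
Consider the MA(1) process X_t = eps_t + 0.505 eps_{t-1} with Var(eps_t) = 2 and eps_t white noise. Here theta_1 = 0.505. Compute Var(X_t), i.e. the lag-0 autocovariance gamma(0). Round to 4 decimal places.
\gamma(0) = 2.5101

For an MA(q) process X_t = eps_t + sum_i theta_i eps_{t-i} with
Var(eps_t) = sigma^2, the variance is
  gamma(0) = sigma^2 * (1 + sum_i theta_i^2).
  sum_i theta_i^2 = (0.505)^2 = 0.255025.
  gamma(0) = 2 * (1 + 0.255025) = 2 * 1.255025 = 2.51005, which rounds to 2.5101.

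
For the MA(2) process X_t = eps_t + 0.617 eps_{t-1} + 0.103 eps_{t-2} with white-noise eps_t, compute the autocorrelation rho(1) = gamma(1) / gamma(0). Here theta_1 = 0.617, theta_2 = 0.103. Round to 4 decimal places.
\rho(1) = 0.4891

For an MA(q) process with theta_0 = 1, the autocovariance is
  gamma(k) = sigma^2 * sum_{i=0..q-k} theta_i * theta_{i+k},
and rho(k) = gamma(k) / gamma(0). Sigma^2 cancels.
  numerator   = (1)*(0.617) + (0.617)*(0.103) = 0.680551.
  denominator = (1)^2 + (0.617)^2 + (0.103)^2 = 1.391298.
  rho(1) = 0.680551 / 1.391298 = 0.4891.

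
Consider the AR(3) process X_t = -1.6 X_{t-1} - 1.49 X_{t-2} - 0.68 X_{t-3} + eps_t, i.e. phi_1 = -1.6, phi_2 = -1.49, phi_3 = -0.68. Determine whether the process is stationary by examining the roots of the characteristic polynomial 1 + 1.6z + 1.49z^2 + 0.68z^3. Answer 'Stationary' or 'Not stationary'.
\text{Stationary}

The AR(p) characteristic polynomial is P(z) = 1 + 1.6z + 1.49z^2 + 0.68z^3.
Stationarity requires all roots to lie outside the unit circle, i.e. |z| > 1 for every root.
Degree 3: look for a simple real root z0 first, then factor out (1 - z/z0) and solve the remaining quadratic.
Testing z0 = -1.25: P(-1.25) = 1 + (1.6)(-1.25) + (1.49)(-1.25)^2 + (0.68)(-1.25)^3
  = 1 + (-2) + (2.328125) + (-1.328125) = 0.  So z_0 = -1.25 is a root, |z_0| = 1.25.
Divide out the factor (1 + 0.8 z) = (1 - z/z0) (since 1/z0 = -0.8):
  P(z) = (1 + 0.8 z)(1 + (0.8) z + (0.85) z^2)
  [check: z-coef 0.8 - (-0.8) = 1.6; z^2-coef 0.85 - (-0.8)(0.8) = 1.49; z^3-coef -(-0.8)(0.85) = 0.68.]
Remaining roots from the quadratic factor 1 + (0.8) z + (0.85) z^2:
  Set 1 + (0.8) z + (0.85) z^2 = 0, i.e. a z^2 + b z + c = 0 with a = 0.85, b = 0.8, c = 1.
  Discriminant D = b^2 - 4ac = (0.8)^2 - 4*(0.85)*1 = 0.64 - (3.4) = -2.76.
  D < 0, so the roots are the complex-conjugate pair z = (-b +/- i sqrt(-D)) / (2a) = -0.4706 +/- 0.9772i.
  For a conjugate pair |z|^2 = z * conj(z) = (product of roots) = c/a = 1/(0.85) = 1.176471, so |z| = sqrt(1.176471) = 1.0847 for both roots.
Moduli of all roots: 1.2500, 1.0847, 1.0847.
All moduli strictly greater than 1? Yes.
Verdict: Stationary.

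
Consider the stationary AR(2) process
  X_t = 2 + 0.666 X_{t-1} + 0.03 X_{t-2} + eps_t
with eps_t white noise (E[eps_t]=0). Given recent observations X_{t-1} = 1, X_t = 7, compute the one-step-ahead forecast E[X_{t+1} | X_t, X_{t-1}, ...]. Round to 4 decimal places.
E[X_{t+1} \mid \mathcal F_t] = 6.6920

For an AR(p) model X_t = c + sum_i phi_i X_{t-i} + eps_t, the
one-step-ahead conditional mean is
  E[X_{t+1} | X_t, ...] = c + sum_i phi_i X_{t+1-i}.
Substitute known values:
  E[X_{t+1} | ...] = 2 + (0.666) * (7) + (0.03) * (1)
                   = 6.6920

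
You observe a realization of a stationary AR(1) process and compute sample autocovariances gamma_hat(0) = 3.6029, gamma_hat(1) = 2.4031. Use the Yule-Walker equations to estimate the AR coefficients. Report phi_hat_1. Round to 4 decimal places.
\hat\phi_{1} = 0.6670

The Yule-Walker equations for an AR(p) process read, in matrix form,
  Gamma_p phi = r_p,   with   (Gamma_p)_{ij} = gamma(|i - j|),
                       (r_p)_i = gamma(i),   i,j = 1..p.
Substitute the sample gammas (Toeplitz matrix and right-hand side of size 1):
  Gamma_p = [[3.6029]]
  r_p     = [2.4031]
With p = 1 this is the single equation gamma(0) phi_1 = gamma(1):
  phi_hat_1 = gamma(1) / gamma(0) = 2.4031 / 3.6029 = 0.6670.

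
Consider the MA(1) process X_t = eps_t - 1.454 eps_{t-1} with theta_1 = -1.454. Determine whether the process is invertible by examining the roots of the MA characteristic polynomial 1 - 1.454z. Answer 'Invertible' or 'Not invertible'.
\text{Not invertible}

The MA(q) characteristic polynomial is P(z) = 1 - 1.454z.
Invertibility requires all roots to lie outside the unit circle, i.e. |z| > 1 for every root.
This is linear in z: 1 + (-1.454) z = 0  =>  z = -1/(-1.454) = 0.687758,  |z| = 0.687758.
Moduli of all roots: 0.6878.
All moduli strictly greater than 1? No.
Verdict: Not invertible.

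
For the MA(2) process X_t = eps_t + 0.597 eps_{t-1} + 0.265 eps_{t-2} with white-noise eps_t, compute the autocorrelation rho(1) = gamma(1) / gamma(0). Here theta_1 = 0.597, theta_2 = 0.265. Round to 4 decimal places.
\rho(1) = 0.5294

For an MA(q) process with theta_0 = 1, the autocovariance is
  gamma(k) = sigma^2 * sum_{i=0..q-k} theta_i * theta_{i+k},
and rho(k) = gamma(k) / gamma(0). Sigma^2 cancels.
  numerator   = (1)*(0.597) + (0.597)*(0.265) = 0.755205.
  denominator = (1)^2 + (0.597)^2 + (0.265)^2 = 1.426634.
  rho(1) = 0.755205 / 1.426634 = 0.5294.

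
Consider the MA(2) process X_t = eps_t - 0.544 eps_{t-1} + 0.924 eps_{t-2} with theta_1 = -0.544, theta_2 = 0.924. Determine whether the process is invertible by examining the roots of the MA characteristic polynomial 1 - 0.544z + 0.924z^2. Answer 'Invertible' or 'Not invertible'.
\text{Invertible}

The MA(q) characteristic polynomial is P(z) = 1 - 0.544z + 0.924z^2.
Invertibility requires all roots to lie outside the unit circle, i.e. |z| > 1 for every root.
Set 1 + (-0.544) z + (0.924) z^2 = 0, i.e. a z^2 + b z + c = 0 with a = 0.924, b = -0.544, c = 1.
Discriminant D = b^2 - 4ac = (-0.544)^2 - 4*(0.924)*1 = 0.295936 - (3.696) = -3.400064.
D < 0, so the roots are the complex-conjugate pair z = (-b +/- i sqrt(-D)) / (2a) = 0.2944 +/- 0.9978i.
For a conjugate pair |z|^2 = z * conj(z) = (product of roots) = c/a = 1/(0.924) = 1.082251, so |z| = sqrt(1.082251) = 1.0403 for both roots.
Moduli of all roots: 1.0403, 1.0403.
All moduli strictly greater than 1? Yes.
Verdict: Invertible.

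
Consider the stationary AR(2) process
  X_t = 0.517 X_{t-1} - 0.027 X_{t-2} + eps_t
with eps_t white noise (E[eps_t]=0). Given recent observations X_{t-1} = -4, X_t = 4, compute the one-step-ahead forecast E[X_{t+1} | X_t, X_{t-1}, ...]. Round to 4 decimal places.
E[X_{t+1} \mid \mathcal F_t] = 2.1760

For an AR(p) model X_t = c + sum_i phi_i X_{t-i} + eps_t, the
one-step-ahead conditional mean is
  E[X_{t+1} | X_t, ...] = c + sum_i phi_i X_{t+1-i}.
Substitute known values:
  E[X_{t+1} | ...] = (0.517) * (4) + (-0.027) * (-4)
                   = 2.1760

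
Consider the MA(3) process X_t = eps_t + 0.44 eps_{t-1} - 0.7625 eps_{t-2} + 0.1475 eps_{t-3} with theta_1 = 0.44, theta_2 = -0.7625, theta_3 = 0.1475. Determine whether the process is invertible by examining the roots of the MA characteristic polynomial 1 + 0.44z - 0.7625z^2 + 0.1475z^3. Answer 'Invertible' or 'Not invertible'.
\text{Not invertible}

The MA(q) characteristic polynomial is P(z) = 1 + 0.44z - 0.7625z^2 + 0.1475z^3.
Invertibility requires all roots to lie outside the unit circle, i.e. |z| > 1 for every root.
Degree 3: look for a simple real root z0 first, then factor out (1 - z/z0) and solve the remaining quadratic.
Testing z0 = 4: P(4) = 1 + (0.44)(4) + (-0.7625)(4)^2 + (0.1475)(4)^3
  = 1 + (1.76) + (-12.2) + (9.44) = 0.  So z_0 = 4 is a root, |z_0| = 4.
Divide out the factor (1 - 0.25 z) = (1 - z/z0) (since 1/z0 = 0.25):
  P(z) = (1 - 0.25 z)(1 + (0.69) z + (-0.59) z^2)
  [check: z-coef 0.69 - (0.25) = 0.44; z^2-coef -0.59 - (0.25)(0.69) = -0.7625; z^3-coef -(0.25)(-0.59) = 0.1475.]
Remaining roots from the quadratic factor 1 + (0.69) z + (-0.59) z^2:
  Set 1 + (0.69) z + (-0.59) z^2 = 0, i.e. a z^2 + b z + c = 0 with a = -0.59, b = 0.69, c = 1.
  Discriminant D = b^2 - 4ac = (0.69)^2 - 4*(-0.59)*1 = 0.4761 - (-2.36) = 2.8361.
  D >= 0, so the roots are real: z = (-b +/- sqrt(D)) / (2a) = (-0.69 +/- 1.684072) / (-1.18).
    z_1 = (-0.69 + 1.684072) / (-1.18) = -0.8424,   |z_1| = 0.8424.
    z_2 = (-0.69 - 1.684072) / (-1.18) = 2.0119,   |z_2| = 2.0119.
Moduli of all roots: 4.0000, 0.8424, 2.0119.
All moduli strictly greater than 1? No.
Verdict: Not invertible.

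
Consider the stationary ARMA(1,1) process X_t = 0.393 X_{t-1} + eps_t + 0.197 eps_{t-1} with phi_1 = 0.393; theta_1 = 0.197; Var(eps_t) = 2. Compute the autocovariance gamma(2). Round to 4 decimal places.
\gamma(2) = 0.5909

Multiply the model equation by X_{t-k} and take expectations. With theta_0 = psi_0 = 1 and psi_j the MA(infinity) weights, this gives
  gamma(k) - sum_i phi_i gamma(k-i) = c_k,
  c_k = sigma^2 * sum_{j=k..q} theta_j psi_{j-k}   (c_k = 0 for k > q),
using gamma(-m) = gamma(m).
psi-weights needed (psi_j = theta_j + sum_i phi_i psi_{j-i}):
  psi_1 = theta_1 + phi_1 = 0.197 + (0.393) = 0.59
Right-hand sides:
  c_0 = sigma^2 (1 + theta_1 psi_1) = 2 * (1 + (0.197)(0.59)) = 2 * 1.11623 = 2.23246
  c_1 = sigma^2 theta_1 = 2 * (0.197) = 0.394
  c_2 = 0
Equations for k = 0 and k = 1 (AR order 1):
  gamma(0) = phi_1 gamma(1) + c_0
  gamma(1) = phi_1 gamma(0) + c_1
Substituting the second into the first: gamma(0) (1 - phi_1^2) = c_0 + phi_1 c_1, so
  gamma(0) = (c_0 + phi_1 c_1) / (1 - phi_1^2) = (2.23246 + (0.393)(0.394)) / (1 - (0.393)^2) = 2.387302 / 0.845551 = 2.823368.
  gamma(1) = phi_1 gamma(0) + c_1 = (0.393)(2.823368) + (0.394) = 1.503584.
For k = 2 (> q): gamma(2) = phi_1 gamma(1) = (0.393)(1.503584) = 0.590908.
Therefore gamma(2) = 0.5909 (to 4 decimal places).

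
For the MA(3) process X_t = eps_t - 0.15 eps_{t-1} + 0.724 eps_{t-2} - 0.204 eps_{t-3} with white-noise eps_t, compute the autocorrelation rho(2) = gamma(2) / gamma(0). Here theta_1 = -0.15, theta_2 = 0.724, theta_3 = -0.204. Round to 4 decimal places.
\rho(2) = 0.4751

For an MA(q) process with theta_0 = 1, the autocovariance is
  gamma(k) = sigma^2 * sum_{i=0..q-k} theta_i * theta_{i+k},
and rho(k) = gamma(k) / gamma(0). Sigma^2 cancels.
  numerator   = (1)*(0.724) + (-0.15)*(-0.204) = 0.7546.
  denominator = (1)^2 + (-0.15)^2 + (0.724)^2 + (-0.204)^2 = 1.588292.
  rho(2) = 0.7546 / 1.588292 = 0.4751.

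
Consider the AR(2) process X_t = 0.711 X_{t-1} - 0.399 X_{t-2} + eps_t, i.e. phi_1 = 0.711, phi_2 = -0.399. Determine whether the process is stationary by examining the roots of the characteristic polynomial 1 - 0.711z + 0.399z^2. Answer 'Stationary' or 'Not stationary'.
\text{Stationary}

The AR(p) characteristic polynomial is P(z) = 1 - 0.711z + 0.399z^2.
Stationarity requires all roots to lie outside the unit circle, i.e. |z| > 1 for every root.
Set 1 + (-0.711) z + (0.399) z^2 = 0, i.e. a z^2 + b z + c = 0 with a = 0.399, b = -0.711, c = 1.
Discriminant D = b^2 - 4ac = (-0.711)^2 - 4*(0.399)*1 = 0.505521 - (1.596) = -1.090479.
D < 0, so the roots are the complex-conjugate pair z = (-b +/- i sqrt(-D)) / (2a) = 0.891 +/- 1.3086i.
For a conjugate pair |z|^2 = z * conj(z) = (product of roots) = c/a = 1/(0.399) = 2.506266, so |z| = sqrt(2.506266) = 1.5831 for both roots.
Moduli of all roots: 1.5831, 1.5831.
All moduli strictly greater than 1? Yes.
Verdict: Stationary.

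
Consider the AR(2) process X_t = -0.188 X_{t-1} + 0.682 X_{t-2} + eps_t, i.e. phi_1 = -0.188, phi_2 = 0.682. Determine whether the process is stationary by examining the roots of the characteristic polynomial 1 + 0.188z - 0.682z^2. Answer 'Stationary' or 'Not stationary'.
\text{Stationary}

The AR(p) characteristic polynomial is P(z) = 1 + 0.188z - 0.682z^2.
Stationarity requires all roots to lie outside the unit circle, i.e. |z| > 1 for every root.
Set 1 + (0.188) z + (-0.682) z^2 = 0, i.e. a z^2 + b z + c = 0 with a = -0.682, b = 0.188, c = 1.
Discriminant D = b^2 - 4ac = (0.188)^2 - 4*(-0.682)*1 = 0.035344 - (-2.728) = 2.763344.
D >= 0, so the roots are real: z = (-b +/- sqrt(D)) / (2a) = (-0.188 +/- 1.662331) / (-1.364).
  z_1 = (-0.188 + 1.662331) / (-1.364) = -1.0809,   |z_1| = 1.0809.
  z_2 = (-0.188 - 1.662331) / (-1.364) = 1.3565,   |z_2| = 1.3565.
Moduli of all roots: 1.0809, 1.3565.
All moduli strictly greater than 1? Yes.
Verdict: Stationary.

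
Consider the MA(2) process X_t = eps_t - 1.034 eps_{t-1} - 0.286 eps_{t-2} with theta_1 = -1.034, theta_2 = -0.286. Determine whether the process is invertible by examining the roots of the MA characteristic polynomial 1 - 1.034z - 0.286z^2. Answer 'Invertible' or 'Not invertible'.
\text{Not invertible}

The MA(q) characteristic polynomial is P(z) = 1 - 1.034z - 0.286z^2.
Invertibility requires all roots to lie outside the unit circle, i.e. |z| > 1 for every root.
Set 1 + (-1.034) z + (-0.286) z^2 = 0, i.e. a z^2 + b z + c = 0 with a = -0.286, b = -1.034, c = 1.
Discriminant D = b^2 - 4ac = (-1.034)^2 - 4*(-0.286)*1 = 1.069156 - (-1.144) = 2.213156.
D >= 0, so the roots are real: z = (-b +/- sqrt(D)) / (2a) = (1.034 +/- 1.487668) / (-0.572).
  z_1 = (1.034 + 1.487668) / (-0.572) = -4.4085,   |z_1| = 4.4085.
  z_2 = (1.034 - 1.487668) / (-0.572) = 0.7931,   |z_2| = 0.7931.
Moduli of all roots: 4.4085, 0.7931.
All moduli strictly greater than 1? No.
Verdict: Not invertible.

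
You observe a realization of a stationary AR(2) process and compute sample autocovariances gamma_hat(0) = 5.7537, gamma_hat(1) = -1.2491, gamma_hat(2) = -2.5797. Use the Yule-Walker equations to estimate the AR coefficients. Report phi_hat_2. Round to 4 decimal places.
\hat\phi_{2} = -0.5200

The Yule-Walker equations for an AR(p) process read, in matrix form,
  Gamma_p phi = r_p,   with   (Gamma_p)_{ij} = gamma(|i - j|),
                       (r_p)_i = gamma(i),   i,j = 1..p.
Substitute the sample gammas (Toeplitz matrix and right-hand side of size 2):
  Gamma_p = [[5.7537, -1.2491], [-1.2491, 5.7537]]
  r_p     = [-1.2491, -2.5797]
Written out:
  5.7537 phi_1 - 1.2491 phi_2 = -1.2491
  -1.2491 phi_1 + 5.7537 phi_2 = -2.5797
Solve by Cramer's rule:
  det = gamma(0)^2 - gamma(1)^2 = (5.7537)^2 - (-1.2491)^2 = 33.10506369 - 1.56025081 = 31.54481288
  phi_hat_1 = [gamma(1) gamma(0) - gamma(1) gamma(2)] / det = [(-1.2491)(5.7537) - (-1.2491)(-2.5797)] / 31.54481288 = -10.40924994 / 31.54481288 = -0.33
  phi_hat_2 = [gamma(0) gamma(2) - gamma(1)^2] / det = [(5.7537)(-2.5797) - (-1.2491)^2] / 31.54481288 = -16.4030707 / 31.54481288 = -0.52
So phi_hat = [-0.3300, -0.5200].
Therefore phi_hat_2 = -0.5200.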